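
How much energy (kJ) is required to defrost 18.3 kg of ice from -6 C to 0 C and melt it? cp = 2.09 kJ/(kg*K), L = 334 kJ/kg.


Sensible heat = cp * dT = 2.09 * 6 = 12.54 kJ/kg
Total per kg = 12.54 + 334 = 346.54 kJ/kg
Q = m * total = 18.3 * 346.54
Q = 6341.7 kJ

6341.7


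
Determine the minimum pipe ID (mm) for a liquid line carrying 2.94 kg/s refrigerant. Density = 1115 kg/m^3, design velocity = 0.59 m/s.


A = m_dot / (rho * v) = 2.94 / (1115 * 0.59) = 0.004469103899 m^2
d = sqrt(4*A/pi) * 1000
d = 75.4 mm

75.4


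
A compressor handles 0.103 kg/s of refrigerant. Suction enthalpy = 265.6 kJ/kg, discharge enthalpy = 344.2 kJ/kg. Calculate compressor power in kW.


dh = 344.2 - 265.6 = 78.6 kJ/kg
W = m_dot * dh = 0.103 * 78.6 = 8.1 kW

8.1


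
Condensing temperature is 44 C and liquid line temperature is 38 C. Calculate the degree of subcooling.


Subcooling = T_cond - T_liquid
Subcooling = 44 - 38
Subcooling = 6 K

6


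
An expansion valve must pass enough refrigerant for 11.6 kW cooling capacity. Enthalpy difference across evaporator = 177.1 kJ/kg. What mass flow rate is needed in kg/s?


m_dot = Q / dh
m_dot = 11.6 / 177.1
m_dot = 0.0655 kg/s

0.0655


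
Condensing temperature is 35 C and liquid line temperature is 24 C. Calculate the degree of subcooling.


Subcooling = T_cond - T_liquid
Subcooling = 35 - 24
Subcooling = 11 K

11


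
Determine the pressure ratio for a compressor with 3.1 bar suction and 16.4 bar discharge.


PR = P_high / P_low
PR = 16.4 / 3.1
PR = 5.29

5.29


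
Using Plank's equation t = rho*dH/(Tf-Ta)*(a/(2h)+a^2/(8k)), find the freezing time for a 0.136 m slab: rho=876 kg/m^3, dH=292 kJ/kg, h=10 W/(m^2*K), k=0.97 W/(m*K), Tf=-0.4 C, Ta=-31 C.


dT = -0.4 - (-31) = 30.6 K
term1 = a/(2h) = 0.136/(2*10) = 0.0068
term2 = a^2/(8k) = 0.136^2/(8*0.97) = 0.002383505155
t = rho*dH*1000/dT * (term1 + term2)
t = 876*292*1000/30.6 * (0.0068 + 0.002383505155)
t = 76767 s

76767


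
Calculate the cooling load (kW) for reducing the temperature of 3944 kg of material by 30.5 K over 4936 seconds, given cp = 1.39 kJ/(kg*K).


Q = m * cp * dT / t
Q = 3944 * 1.39 * 30.5 / 4936
Q = 33.875 kW

33.875


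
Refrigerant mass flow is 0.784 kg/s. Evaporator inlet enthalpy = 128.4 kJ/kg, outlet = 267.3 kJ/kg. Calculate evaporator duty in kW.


dh = 267.3 - 128.4 = 138.9 kJ/kg
Q_evap = m_dot * dh = 0.784 * 138.9
Q_evap = 108.9 kW

108.9


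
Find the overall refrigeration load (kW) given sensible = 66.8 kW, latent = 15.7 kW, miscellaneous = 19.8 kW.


Q_total = Q_s + Q_l + Q_misc
Q_total = 66.8 + 15.7 + 19.8
Q_total = 102.3 kW

102.3


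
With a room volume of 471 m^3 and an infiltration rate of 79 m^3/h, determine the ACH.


ACH = flow / volume
ACH = 79 / 471
ACH = 0.168

0.168


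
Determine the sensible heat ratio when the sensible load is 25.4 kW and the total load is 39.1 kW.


SHR = Q_sensible / Q_total
SHR = 25.4 / 39.1
SHR = 0.65

0.65


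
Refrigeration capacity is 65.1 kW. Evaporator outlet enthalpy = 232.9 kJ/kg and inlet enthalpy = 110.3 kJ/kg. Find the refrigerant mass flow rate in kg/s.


dh = 232.9 - 110.3 = 122.6 kJ/kg
m_dot = Q / dh = 65.1 / 122.6 = 0.531 kg/s

0.531


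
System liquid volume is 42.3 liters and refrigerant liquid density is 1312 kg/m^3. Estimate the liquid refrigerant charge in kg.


Charge = V * rho / 1000
Charge = 42.3 * 1312 / 1000
Charge = 55.5 kg

55.5


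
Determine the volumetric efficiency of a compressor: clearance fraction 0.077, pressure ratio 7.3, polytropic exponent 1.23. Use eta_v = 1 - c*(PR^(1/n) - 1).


PR^(1/n) = 7.3^(1/1.23) = 5.03371362
eta_v = 1 - 0.077 * (5.03371362 - 1)
eta_v = 0.6894

0.6894


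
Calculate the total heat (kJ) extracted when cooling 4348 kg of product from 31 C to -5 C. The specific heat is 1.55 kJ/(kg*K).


dT = 31 - (-5) = 36 K
Q = m * cp * dT = 4348 * 1.55 * 36
Q = 242618 kJ

242618


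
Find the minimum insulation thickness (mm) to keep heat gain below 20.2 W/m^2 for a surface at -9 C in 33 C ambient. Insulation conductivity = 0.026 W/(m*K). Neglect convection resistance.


dT = 33 - (-9) = 42 K
thickness = k * dT / q_max * 1000
thickness = 0.026 * 42 / 20.2 * 1000
thickness = 54.1 mm

54.1


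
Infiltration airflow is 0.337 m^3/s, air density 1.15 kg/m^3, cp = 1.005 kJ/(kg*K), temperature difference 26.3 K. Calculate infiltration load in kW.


Q = V_dot * rho * cp * dT
Q = 0.337 * 1.15 * 1.005 * 26.3
Q = 10.244 kW

10.244


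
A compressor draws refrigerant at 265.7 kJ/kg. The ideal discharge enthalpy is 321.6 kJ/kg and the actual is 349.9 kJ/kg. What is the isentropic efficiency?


dh_ideal = 321.6 - 265.7 = 55.9 kJ/kg
dh_actual = 349.9 - 265.7 = 84.2 kJ/kg
eta_s = dh_ideal / dh_actual = 55.9 / 84.2
eta_s = 0.6639

0.6639


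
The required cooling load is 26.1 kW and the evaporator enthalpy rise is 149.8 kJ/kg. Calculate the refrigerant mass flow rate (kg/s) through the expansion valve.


m_dot = Q / dh
m_dot = 26.1 / 149.8
m_dot = 0.1742 kg/s

0.1742


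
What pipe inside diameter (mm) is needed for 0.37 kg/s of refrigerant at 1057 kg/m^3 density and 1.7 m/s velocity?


A = m_dot / (rho * v) = 0.37 / (1057 * 1.7) = 0.0002059101786 m^2
d = sqrt(4*A/pi) * 1000
d = 16.2 mm

16.2


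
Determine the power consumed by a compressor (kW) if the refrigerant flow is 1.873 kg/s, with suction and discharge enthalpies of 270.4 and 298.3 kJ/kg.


dh = 298.3 - 270.4 = 27.9 kJ/kg
W = m_dot * dh = 1.873 * 27.9 = 52.26 kW

52.26


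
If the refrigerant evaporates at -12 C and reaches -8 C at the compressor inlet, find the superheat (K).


Superheat = T_suction - T_evap
Superheat = -8 - (-12)
Superheat = 4 K

4


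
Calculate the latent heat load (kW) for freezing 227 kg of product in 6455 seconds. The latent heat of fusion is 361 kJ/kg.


Q_lat = m * h_fg / t
Q_lat = 227 * 361 / 6455
Q_lat = 12.7 kW

12.7


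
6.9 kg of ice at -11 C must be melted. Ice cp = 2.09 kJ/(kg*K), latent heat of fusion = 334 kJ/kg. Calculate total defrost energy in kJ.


Sensible heat = cp * dT = 2.09 * 11 = 22.99 kJ/kg
Total per kg = 22.99 + 334 = 356.99 kJ/kg
Q = m * total = 6.9 * 356.99
Q = 2463.2 kJ

2463.2


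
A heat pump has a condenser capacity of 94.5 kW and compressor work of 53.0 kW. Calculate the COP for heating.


COP_hp = Q_cond / W
COP_hp = 94.5 / 53.0
COP_hp = 1.783

1.783


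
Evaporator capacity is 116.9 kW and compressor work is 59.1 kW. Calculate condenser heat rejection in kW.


Q_cond = Q_evap + W
Q_cond = 116.9 + 59.1
Q_cond = 176.0 kW

176.0


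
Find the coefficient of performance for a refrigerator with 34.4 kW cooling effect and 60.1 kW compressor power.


COP = Q_evap / W
COP = 34.4 / 60.1
COP = 0.572

0.572


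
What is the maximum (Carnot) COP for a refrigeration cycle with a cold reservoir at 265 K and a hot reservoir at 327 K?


dT = 327 - 265 = 62 K
COP_carnot = T_cold / dT = 265 / 62
COP_carnot = 4.274

4.274


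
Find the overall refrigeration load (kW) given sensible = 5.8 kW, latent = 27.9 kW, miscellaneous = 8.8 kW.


Q_total = Q_s + Q_l + Q_misc
Q_total = 5.8 + 27.9 + 8.8
Q_total = 42.5 kW

42.5


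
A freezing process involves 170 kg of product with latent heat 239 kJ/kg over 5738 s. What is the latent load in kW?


Q_lat = m * h_fg / t
Q_lat = 170 * 239 / 5738
Q_lat = 7.08 kW

7.08


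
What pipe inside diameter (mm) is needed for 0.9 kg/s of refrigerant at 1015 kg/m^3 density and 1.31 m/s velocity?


A = m_dot / (rho * v) = 0.9 / (1015 * 1.31) = 0.000676869853 m^2
d = sqrt(4*A/pi) * 1000
d = 29.4 mm

29.4


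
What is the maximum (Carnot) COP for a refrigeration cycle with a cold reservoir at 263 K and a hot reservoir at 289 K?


dT = 289 - 263 = 26 K
COP_carnot = T_cold / dT = 263 / 26
COP_carnot = 10.115

10.115


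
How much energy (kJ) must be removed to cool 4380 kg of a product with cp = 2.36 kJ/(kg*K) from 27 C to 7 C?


dT = 27 - (7) = 20 K
Q = m * cp * dT = 4380 * 2.36 * 20
Q = 206736 kJ

206736


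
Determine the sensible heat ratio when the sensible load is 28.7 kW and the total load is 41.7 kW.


SHR = Q_sensible / Q_total
SHR = 28.7 / 41.7
SHR = 0.688

0.688


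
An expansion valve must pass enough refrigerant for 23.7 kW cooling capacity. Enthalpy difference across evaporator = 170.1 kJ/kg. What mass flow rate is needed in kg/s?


m_dot = Q / dh
m_dot = 23.7 / 170.1
m_dot = 0.1393 kg/s

0.1393


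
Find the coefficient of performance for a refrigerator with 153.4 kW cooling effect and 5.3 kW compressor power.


COP = Q_evap / W
COP = 153.4 / 5.3
COP = 28.943

28.943


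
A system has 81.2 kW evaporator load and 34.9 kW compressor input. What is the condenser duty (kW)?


Q_cond = Q_evap + W
Q_cond = 81.2 + 34.9
Q_cond = 116.1 kW

116.1


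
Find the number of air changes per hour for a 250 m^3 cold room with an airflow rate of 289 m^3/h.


ACH = flow / volume
ACH = 289 / 250
ACH = 1.156

1.156


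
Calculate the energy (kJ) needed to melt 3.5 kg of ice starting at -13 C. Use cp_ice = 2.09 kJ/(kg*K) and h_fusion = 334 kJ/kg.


Sensible heat = cp * dT = 2.09 * 13 = 27.17 kJ/kg
Total per kg = 27.17 + 334 = 361.17 kJ/kg
Q = m * total = 3.5 * 361.17
Q = 1264.1 kJ

1264.1


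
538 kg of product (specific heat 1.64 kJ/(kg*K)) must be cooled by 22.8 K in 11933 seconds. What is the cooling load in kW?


Q = m * cp * dT / t
Q = 538 * 1.64 * 22.8 / 11933
Q = 1.686 kW

1.686


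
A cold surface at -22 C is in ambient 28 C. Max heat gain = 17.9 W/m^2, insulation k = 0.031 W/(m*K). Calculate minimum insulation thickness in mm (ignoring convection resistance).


dT = 28 - (-22) = 50 K
thickness = k * dT / q_max * 1000
thickness = 0.031 * 50 / 17.9 * 1000
thickness = 86.6 mm

86.6


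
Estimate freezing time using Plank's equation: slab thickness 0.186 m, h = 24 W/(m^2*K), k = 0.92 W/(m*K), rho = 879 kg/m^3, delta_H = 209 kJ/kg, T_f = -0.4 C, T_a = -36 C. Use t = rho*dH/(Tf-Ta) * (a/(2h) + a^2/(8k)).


dT = -0.4 - (-36) = 35.6 K
term1 = a/(2h) = 0.186/(2*24) = 0.003875
term2 = a^2/(8k) = 0.186^2/(8*0.92) = 0.004700543478
t = rho*dH*1000/dT * (term1 + term2)
t = 879*209*1000/35.6 * (0.003875 + 0.004700543478)
t = 44253 s

44253


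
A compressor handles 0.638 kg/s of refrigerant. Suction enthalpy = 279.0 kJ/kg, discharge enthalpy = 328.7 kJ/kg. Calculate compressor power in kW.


dh = 328.7 - 279.0 = 49.7 kJ/kg
W = m_dot * dh = 0.638 * 49.7 = 31.71 kW

31.71


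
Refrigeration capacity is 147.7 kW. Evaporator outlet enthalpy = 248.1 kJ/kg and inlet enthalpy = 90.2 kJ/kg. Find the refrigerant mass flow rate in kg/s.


dh = 248.1 - 90.2 = 157.9 kJ/kg
m_dot = Q / dh = 147.7 / 157.9 = 0.9354 kg/s

0.9354


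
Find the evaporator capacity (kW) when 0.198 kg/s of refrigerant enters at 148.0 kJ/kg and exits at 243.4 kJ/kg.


dh = 243.4 - 148.0 = 95.4 kJ/kg
Q_evap = m_dot * dh = 0.198 * 95.4
Q_evap = 18.89 kW

18.89


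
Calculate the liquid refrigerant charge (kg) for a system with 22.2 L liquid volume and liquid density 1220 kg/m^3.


Charge = V * rho / 1000
Charge = 22.2 * 1220 / 1000
Charge = 27.08 kg

27.08


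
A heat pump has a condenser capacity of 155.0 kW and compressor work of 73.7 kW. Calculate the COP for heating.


COP_hp = Q_cond / W
COP_hp = 155.0 / 73.7
COP_hp = 2.103

2.103


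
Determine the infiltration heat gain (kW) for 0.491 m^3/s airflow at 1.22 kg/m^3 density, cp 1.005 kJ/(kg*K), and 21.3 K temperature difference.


Q = V_dot * rho * cp * dT
Q = 0.491 * 1.22 * 1.005 * 21.3
Q = 12.823 kW

12.823


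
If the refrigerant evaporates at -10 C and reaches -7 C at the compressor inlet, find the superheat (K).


Superheat = T_suction - T_evap
Superheat = -7 - (-10)
Superheat = 3 K

3


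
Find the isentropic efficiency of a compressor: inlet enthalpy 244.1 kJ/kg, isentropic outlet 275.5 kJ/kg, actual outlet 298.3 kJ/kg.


dh_ideal = 275.5 - 244.1 = 31.4 kJ/kg
dh_actual = 298.3 - 244.1 = 54.2 kJ/kg
eta_s = dh_ideal / dh_actual = 31.4 / 54.2
eta_s = 0.5793

0.5793


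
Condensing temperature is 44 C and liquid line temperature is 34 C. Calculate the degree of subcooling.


Subcooling = T_cond - T_liquid
Subcooling = 44 - 34
Subcooling = 10 K

10


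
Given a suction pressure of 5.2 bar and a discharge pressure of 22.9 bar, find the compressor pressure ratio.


PR = P_high / P_low
PR = 22.9 / 5.2
PR = 4.404

4.404


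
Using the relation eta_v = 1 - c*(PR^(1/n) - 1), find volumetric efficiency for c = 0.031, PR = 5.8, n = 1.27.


PR^(1/n) = 5.8^(1/1.27) = 3.9913922
eta_v = 1 - 0.031 * (3.9913922 - 1)
eta_v = 0.9073

0.9073


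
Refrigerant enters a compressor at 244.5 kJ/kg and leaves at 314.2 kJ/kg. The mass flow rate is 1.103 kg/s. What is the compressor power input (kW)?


dh = 314.2 - 244.5 = 69.7 kJ/kg
W = m_dot * dh = 1.103 * 69.7 = 76.88 kW

76.88


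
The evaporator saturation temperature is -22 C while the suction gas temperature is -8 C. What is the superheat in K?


Superheat = T_suction - T_evap
Superheat = -8 - (-22)
Superheat = 14 K

14


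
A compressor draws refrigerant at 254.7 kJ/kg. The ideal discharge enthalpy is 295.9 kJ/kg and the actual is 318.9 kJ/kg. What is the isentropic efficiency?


dh_ideal = 295.9 - 254.7 = 41.2 kJ/kg
dh_actual = 318.9 - 254.7 = 64.2 kJ/kg
eta_s = dh_ideal / dh_actual = 41.2 / 64.2
eta_s = 0.6417

0.6417


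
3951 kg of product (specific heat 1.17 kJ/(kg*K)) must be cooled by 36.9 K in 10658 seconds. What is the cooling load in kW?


Q = m * cp * dT / t
Q = 3951 * 1.17 * 36.9 / 10658
Q = 16.005 kW

16.005


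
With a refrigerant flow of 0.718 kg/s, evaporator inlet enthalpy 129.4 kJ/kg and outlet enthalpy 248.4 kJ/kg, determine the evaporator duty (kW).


dh = 248.4 - 129.4 = 119.0 kJ/kg
Q_evap = m_dot * dh = 0.718 * 119.0
Q_evap = 85.44 kW

85.44


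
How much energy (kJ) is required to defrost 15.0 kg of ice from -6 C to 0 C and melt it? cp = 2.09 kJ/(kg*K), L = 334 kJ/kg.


Sensible heat = cp * dT = 2.09 * 6 = 12.54 kJ/kg
Total per kg = 12.54 + 334 = 346.54 kJ/kg
Q = m * total = 15.0 * 346.54
Q = 5198.1 kJ

5198.1


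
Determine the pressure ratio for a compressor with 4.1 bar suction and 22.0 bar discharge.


PR = P_high / P_low
PR = 22.0 / 4.1
PR = 5.366

5.366


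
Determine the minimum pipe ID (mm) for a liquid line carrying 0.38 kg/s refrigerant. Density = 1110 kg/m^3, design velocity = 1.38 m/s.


A = m_dot / (rho * v) = 0.38 / (1110 * 1.38) = 0.0002480741611 m^2
d = sqrt(4*A/pi) * 1000
d = 17.8 mm

17.8


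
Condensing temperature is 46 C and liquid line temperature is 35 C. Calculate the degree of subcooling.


Subcooling = T_cond - T_liquid
Subcooling = 46 - 35
Subcooling = 11 K

11


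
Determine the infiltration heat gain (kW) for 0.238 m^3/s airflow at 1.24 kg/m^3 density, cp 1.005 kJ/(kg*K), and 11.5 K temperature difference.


Q = V_dot * rho * cp * dT
Q = 0.238 * 1.24 * 1.005 * 11.5
Q = 3.411 kW

3.411


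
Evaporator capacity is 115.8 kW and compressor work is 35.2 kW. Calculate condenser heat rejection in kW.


Q_cond = Q_evap + W
Q_cond = 115.8 + 35.2
Q_cond = 151.0 kW

151.0


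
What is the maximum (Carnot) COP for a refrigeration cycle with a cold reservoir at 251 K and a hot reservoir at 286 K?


dT = 286 - 251 = 35 K
COP_carnot = T_cold / dT = 251 / 35
COP_carnot = 7.171

7.171


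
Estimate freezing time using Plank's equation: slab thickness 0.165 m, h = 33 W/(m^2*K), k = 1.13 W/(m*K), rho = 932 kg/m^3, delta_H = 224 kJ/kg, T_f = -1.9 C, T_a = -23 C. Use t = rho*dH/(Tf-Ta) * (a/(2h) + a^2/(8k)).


dT = -1.9 - (-23) = 21.1 K
term1 = a/(2h) = 0.165/(2*33) = 0.0025
term2 = a^2/(8k) = 0.165^2/(8*1.13) = 0.003011615044
t = rho*dH*1000/dT * (term1 + term2)
t = 932*224*1000/21.1 * (0.0025 + 0.003011615044)
t = 54533 s

54533


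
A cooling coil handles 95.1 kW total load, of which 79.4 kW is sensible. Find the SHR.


SHR = Q_sensible / Q_total
SHR = 79.4 / 95.1
SHR = 0.835

0.835


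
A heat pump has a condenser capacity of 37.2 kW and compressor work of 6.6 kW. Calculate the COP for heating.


COP_hp = Q_cond / W
COP_hp = 37.2 / 6.6
COP_hp = 5.636

5.636


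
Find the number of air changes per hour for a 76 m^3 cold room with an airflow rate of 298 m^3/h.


ACH = flow / volume
ACH = 298 / 76
ACH = 3.921

3.921


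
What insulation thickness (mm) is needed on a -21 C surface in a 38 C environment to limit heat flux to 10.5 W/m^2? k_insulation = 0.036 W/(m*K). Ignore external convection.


dT = 38 - (-21) = 59 K
thickness = k * dT / q_max * 1000
thickness = 0.036 * 59 / 10.5 * 1000
thickness = 202.3 mm

202.3


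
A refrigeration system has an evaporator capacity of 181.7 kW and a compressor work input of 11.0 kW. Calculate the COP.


COP = Q_evap / W
COP = 181.7 / 11.0
COP = 16.518

16.518


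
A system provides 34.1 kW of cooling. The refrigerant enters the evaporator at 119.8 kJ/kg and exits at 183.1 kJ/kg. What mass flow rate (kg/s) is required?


dh = 183.1 - 119.8 = 63.3 kJ/kg
m_dot = Q / dh = 34.1 / 63.3 = 0.5387 kg/s

0.5387


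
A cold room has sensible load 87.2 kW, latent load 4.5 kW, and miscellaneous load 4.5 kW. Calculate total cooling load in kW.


Q_total = Q_s + Q_l + Q_misc
Q_total = 87.2 + 4.5 + 4.5
Q_total = 96.2 kW

96.2


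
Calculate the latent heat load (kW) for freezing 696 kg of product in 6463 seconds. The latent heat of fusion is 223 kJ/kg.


Q_lat = m * h_fg / t
Q_lat = 696 * 223 / 6463
Q_lat = 24.01 kW

24.01


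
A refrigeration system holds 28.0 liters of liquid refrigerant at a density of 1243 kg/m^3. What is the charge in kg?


Charge = V * rho / 1000
Charge = 28.0 * 1243 / 1000
Charge = 34.8 kg

34.8


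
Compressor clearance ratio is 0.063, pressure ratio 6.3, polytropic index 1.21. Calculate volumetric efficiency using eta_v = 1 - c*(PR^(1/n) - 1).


PR^(1/n) = 6.3^(1/1.21) = 4.5773279
eta_v = 1 - 0.063 * (4.5773279 - 1)
eta_v = 0.7746

0.7746


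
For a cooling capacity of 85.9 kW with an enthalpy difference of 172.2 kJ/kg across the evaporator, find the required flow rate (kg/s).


m_dot = Q / dh
m_dot = 85.9 / 172.2
m_dot = 0.4988 kg/s

0.4988


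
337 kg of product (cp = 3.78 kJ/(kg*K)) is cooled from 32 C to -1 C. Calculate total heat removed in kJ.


dT = 32 - (-1) = 33 K
Q = m * cp * dT = 337 * 3.78 * 33
Q = 42037 kJ

42037


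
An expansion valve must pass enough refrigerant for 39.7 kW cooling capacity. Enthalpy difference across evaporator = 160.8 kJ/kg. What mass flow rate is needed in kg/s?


m_dot = Q / dh
m_dot = 39.7 / 160.8
m_dot = 0.2469 kg/s

0.2469


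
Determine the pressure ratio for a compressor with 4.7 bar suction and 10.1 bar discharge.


PR = P_high / P_low
PR = 10.1 / 4.7
PR = 2.149

2.149


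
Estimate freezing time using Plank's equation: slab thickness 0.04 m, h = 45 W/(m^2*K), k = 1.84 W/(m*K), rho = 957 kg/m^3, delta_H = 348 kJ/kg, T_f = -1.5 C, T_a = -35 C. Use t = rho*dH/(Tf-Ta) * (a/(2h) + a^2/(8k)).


dT = -1.5 - (-35) = 33.5 K
term1 = a/(2h) = 0.04/(2*45) = 0.0004444444444
term2 = a^2/(8k) = 0.04^2/(8*1.84) = 0.0001086956522
t = rho*dH*1000/dT * (term1 + term2)
t = 957*348*1000/33.5 * (0.0004444444444 + 0.0001086956522)
t = 5499 s

5499


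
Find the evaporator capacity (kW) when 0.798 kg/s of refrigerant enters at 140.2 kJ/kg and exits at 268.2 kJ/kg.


dh = 268.2 - 140.2 = 128.0 kJ/kg
Q_evap = m_dot * dh = 0.798 * 128.0
Q_evap = 102.14 kW

102.14


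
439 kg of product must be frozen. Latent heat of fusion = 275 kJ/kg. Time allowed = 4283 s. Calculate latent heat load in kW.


Q_lat = m * h_fg / t
Q_lat = 439 * 275 / 4283
Q_lat = 28.19 kW

28.19


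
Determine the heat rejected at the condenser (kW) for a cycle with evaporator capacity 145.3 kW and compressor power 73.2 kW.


Q_cond = Q_evap + W
Q_cond = 145.3 + 73.2
Q_cond = 218.5 kW

218.5


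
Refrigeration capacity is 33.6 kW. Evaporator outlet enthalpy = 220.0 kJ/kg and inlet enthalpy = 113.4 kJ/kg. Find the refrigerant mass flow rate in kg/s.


dh = 220.0 - 113.4 = 106.6 kJ/kg
m_dot = Q / dh = 33.6 / 106.6 = 0.3152 kg/s

0.3152


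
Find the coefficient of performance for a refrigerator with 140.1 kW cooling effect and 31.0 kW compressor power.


COP = Q_evap / W
COP = 140.1 / 31.0
COP = 4.519

4.519


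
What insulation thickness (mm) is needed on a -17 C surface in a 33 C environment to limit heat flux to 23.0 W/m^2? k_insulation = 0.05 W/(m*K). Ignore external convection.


dT = 33 - (-17) = 50 K
thickness = k * dT / q_max * 1000
thickness = 0.05 * 50 / 23.0 * 1000
thickness = 108.7 mm

108.7


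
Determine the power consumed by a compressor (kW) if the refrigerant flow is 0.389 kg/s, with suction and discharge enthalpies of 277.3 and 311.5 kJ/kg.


dh = 311.5 - 277.3 = 34.2 kJ/kg
W = m_dot * dh = 0.389 * 34.2 = 13.3 kW

13.3


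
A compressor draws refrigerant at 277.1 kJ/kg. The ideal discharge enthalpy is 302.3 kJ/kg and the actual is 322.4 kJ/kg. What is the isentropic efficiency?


dh_ideal = 302.3 - 277.1 = 25.2 kJ/kg
dh_actual = 322.4 - 277.1 = 45.3 kJ/kg
eta_s = dh_ideal / dh_actual = 25.2 / 45.3
eta_s = 0.5563

0.5563


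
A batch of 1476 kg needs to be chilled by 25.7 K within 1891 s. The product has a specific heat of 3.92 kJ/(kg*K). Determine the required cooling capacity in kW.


Q = m * cp * dT / t
Q = 1476 * 3.92 * 25.7 / 1891
Q = 78.635 kW

78.635


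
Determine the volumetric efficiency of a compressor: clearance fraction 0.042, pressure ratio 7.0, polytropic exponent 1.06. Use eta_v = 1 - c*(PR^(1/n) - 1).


PR^(1/n) = 7.0^(1/1.06) = 6.26992436
eta_v = 1 - 0.042 * (6.26992436 - 1)
eta_v = 0.7787

0.7787


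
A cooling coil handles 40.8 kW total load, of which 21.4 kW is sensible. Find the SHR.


SHR = Q_sensible / Q_total
SHR = 21.4 / 40.8
SHR = 0.525

0.525


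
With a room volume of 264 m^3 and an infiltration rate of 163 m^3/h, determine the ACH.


ACH = flow / volume
ACH = 163 / 264
ACH = 0.617

0.617


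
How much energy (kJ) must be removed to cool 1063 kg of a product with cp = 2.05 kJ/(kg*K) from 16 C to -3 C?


dT = 16 - (-3) = 19 K
Q = m * cp * dT = 1063 * 2.05 * 19
Q = 41404 kJ

41404


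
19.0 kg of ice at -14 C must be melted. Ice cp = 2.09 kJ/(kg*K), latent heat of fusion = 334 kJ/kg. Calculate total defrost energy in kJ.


Sensible heat = cp * dT = 2.09 * 14 = 29.26 kJ/kg
Total per kg = 29.26 + 334 = 363.26 kJ/kg
Q = m * total = 19.0 * 363.26
Q = 6901.9 kJ

6901.9


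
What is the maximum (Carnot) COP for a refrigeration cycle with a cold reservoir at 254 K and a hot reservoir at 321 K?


dT = 321 - 254 = 67 K
COP_carnot = T_cold / dT = 254 / 67
COP_carnot = 3.791

3.791


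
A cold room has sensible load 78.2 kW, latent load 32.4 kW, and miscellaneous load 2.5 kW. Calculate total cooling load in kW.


Q_total = Q_s + Q_l + Q_misc
Q_total = 78.2 + 32.4 + 2.5
Q_total = 113.1 kW

113.1


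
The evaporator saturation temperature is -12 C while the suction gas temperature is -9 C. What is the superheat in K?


Superheat = T_suction - T_evap
Superheat = -9 - (-12)
Superheat = 3 K

3


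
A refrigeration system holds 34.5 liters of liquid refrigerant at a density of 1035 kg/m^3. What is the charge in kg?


Charge = V * rho / 1000
Charge = 34.5 * 1035 / 1000
Charge = 35.71 kg

35.71


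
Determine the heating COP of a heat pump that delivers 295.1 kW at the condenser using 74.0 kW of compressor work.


COP_hp = Q_cond / W
COP_hp = 295.1 / 74.0
COP_hp = 3.988

3.988


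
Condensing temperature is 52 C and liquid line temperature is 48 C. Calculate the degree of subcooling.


Subcooling = T_cond - T_liquid
Subcooling = 52 - 48
Subcooling = 4 K

4


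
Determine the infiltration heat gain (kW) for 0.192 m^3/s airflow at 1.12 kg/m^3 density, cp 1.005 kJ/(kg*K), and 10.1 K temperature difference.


Q = V_dot * rho * cp * dT
Q = 0.192 * 1.12 * 1.005 * 10.1
Q = 2.183 kW

2.183


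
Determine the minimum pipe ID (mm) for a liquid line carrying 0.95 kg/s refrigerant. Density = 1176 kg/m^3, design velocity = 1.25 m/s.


A = m_dot / (rho * v) = 0.95 / (1176 * 1.25) = 0.0006462585034 m^2
d = sqrt(4*A/pi) * 1000
d = 28.7 mm

28.7


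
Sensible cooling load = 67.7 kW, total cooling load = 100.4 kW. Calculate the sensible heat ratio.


SHR = Q_sensible / Q_total
SHR = 67.7 / 100.4
SHR = 0.674

0.674


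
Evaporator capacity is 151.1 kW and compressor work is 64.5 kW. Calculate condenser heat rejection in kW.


Q_cond = Q_evap + W
Q_cond = 151.1 + 64.5
Q_cond = 215.6 kW

215.6


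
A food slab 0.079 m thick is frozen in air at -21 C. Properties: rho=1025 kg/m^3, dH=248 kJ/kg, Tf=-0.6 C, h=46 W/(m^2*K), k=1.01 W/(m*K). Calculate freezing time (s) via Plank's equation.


dT = -0.6 - (-21) = 20.4 K
term1 = a/(2h) = 0.079/(2*46) = 0.0008586956522
term2 = a^2/(8k) = 0.079^2/(8*1.01) = 0.0007724009901
t = rho*dH*1000/dT * (term1 + term2)
t = 1025*248*1000/20.4 * (0.0008586956522 + 0.0007724009901)
t = 20325 s

20325


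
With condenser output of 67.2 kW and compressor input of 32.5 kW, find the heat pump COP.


COP_hp = Q_cond / W
COP_hp = 67.2 / 32.5
COP_hp = 2.068

2.068


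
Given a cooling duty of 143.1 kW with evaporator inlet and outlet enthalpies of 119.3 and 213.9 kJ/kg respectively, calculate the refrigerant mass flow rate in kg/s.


dh = 213.9 - 119.3 = 94.6 kJ/kg
m_dot = Q / dh = 143.1 / 94.6 = 1.5127 kg/s

1.5127


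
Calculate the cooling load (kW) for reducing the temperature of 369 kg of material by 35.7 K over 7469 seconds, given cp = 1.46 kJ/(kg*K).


Q = m * cp * dT / t
Q = 369 * 1.46 * 35.7 / 7469
Q = 2.575 kW

2.575


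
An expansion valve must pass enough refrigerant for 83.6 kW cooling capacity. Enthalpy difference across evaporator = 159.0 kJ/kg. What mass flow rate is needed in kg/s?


m_dot = Q / dh
m_dot = 83.6 / 159.0
m_dot = 0.5258 kg/s

0.5258


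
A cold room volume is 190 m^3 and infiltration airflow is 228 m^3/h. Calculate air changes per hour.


ACH = flow / volume
ACH = 228 / 190
ACH = 1.2

1.2


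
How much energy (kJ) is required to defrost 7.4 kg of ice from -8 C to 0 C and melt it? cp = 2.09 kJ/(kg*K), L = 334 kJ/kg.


Sensible heat = cp * dT = 2.09 * 8 = 16.72 kJ/kg
Total per kg = 16.72 + 334 = 350.72 kJ/kg
Q = m * total = 7.4 * 350.72
Q = 2595.3 kJ

2595.3


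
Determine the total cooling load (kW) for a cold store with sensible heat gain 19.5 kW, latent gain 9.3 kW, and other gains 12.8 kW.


Q_total = Q_s + Q_l + Q_misc
Q_total = 19.5 + 9.3 + 12.8
Q_total = 41.6 kW

41.6


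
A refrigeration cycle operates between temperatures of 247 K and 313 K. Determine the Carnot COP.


dT = 313 - 247 = 66 K
COP_carnot = T_cold / dT = 247 / 66
COP_carnot = 3.742

3.742


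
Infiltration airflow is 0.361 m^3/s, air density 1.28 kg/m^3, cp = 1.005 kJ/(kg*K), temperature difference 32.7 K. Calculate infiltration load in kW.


Q = V_dot * rho * cp * dT
Q = 0.361 * 1.28 * 1.005 * 32.7
Q = 15.186 kW

15.186


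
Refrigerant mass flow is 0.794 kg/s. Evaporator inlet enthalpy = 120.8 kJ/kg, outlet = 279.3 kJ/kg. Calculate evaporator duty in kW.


dh = 279.3 - 120.8 = 158.5 kJ/kg
Q_evap = m_dot * dh = 0.794 * 158.5
Q_evap = 125.85 kW

125.85


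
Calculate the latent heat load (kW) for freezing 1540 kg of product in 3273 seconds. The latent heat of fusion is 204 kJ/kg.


Q_lat = m * h_fg / t
Q_lat = 1540 * 204 / 3273
Q_lat = 95.99 kW

95.99


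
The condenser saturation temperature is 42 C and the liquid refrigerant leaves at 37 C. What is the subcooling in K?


Subcooling = T_cond - T_liquid
Subcooling = 42 - 37
Subcooling = 5 K

5


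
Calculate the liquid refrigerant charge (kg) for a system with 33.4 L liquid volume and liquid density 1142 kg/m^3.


Charge = V * rho / 1000
Charge = 33.4 * 1142 / 1000
Charge = 38.14 kg

38.14


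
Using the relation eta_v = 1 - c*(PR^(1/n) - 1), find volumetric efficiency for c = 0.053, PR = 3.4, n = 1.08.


PR^(1/n) = 3.4^(1/1.08) = 3.1053468
eta_v = 1 - 0.053 * (3.1053468 - 1)
eta_v = 0.8884

0.8884


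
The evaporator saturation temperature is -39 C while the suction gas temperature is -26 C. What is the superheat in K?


Superheat = T_suction - T_evap
Superheat = -26 - (-39)
Superheat = 13 K

13


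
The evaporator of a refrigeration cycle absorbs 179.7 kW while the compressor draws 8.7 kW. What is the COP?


COP = Q_evap / W
COP = 179.7 / 8.7
COP = 20.655

20.655


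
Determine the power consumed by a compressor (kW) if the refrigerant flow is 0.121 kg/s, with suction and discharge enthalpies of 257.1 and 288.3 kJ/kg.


dh = 288.3 - 257.1 = 31.2 kJ/kg
W = m_dot * dh = 0.121 * 31.2 = 3.78 kW

3.78


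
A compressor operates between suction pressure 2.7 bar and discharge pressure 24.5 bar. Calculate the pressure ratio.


PR = P_high / P_low
PR = 24.5 / 2.7
PR = 9.074

9.074


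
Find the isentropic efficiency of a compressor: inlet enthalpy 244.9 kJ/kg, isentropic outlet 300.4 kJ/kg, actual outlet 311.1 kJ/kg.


dh_ideal = 300.4 - 244.9 = 55.5 kJ/kg
dh_actual = 311.1 - 244.9 = 66.2 kJ/kg
eta_s = dh_ideal / dh_actual = 55.5 / 66.2
eta_s = 0.8384

0.8384


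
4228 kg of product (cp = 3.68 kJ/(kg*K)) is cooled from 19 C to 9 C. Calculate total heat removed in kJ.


dT = 19 - (9) = 10 K
Q = m * cp * dT = 4228 * 3.68 * 10
Q = 155590 kJ

155590


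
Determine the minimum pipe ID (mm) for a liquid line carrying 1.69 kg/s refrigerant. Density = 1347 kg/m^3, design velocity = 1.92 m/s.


A = m_dot / (rho * v) = 1.69 / (1347 * 1.92) = 0.0006534583024 m^2
d = sqrt(4*A/pi) * 1000
d = 28.8 mm

28.8


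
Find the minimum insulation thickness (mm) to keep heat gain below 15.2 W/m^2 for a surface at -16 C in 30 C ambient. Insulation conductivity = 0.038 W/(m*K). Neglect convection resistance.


dT = 30 - (-16) = 46 K
thickness = k * dT / q_max * 1000
thickness = 0.038 * 46 / 15.2 * 1000
thickness = 115.0 mm

115.0


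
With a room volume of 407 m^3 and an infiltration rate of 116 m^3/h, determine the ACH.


ACH = flow / volume
ACH = 116 / 407
ACH = 0.285

0.285


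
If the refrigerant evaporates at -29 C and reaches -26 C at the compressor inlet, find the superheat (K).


Superheat = T_suction - T_evap
Superheat = -26 - (-29)
Superheat = 3 K

3


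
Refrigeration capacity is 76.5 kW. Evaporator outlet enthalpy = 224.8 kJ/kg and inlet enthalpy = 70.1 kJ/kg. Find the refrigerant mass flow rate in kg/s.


dh = 224.8 - 70.1 = 154.7 kJ/kg
m_dot = Q / dh = 76.5 / 154.7 = 0.4945 kg/s

0.4945


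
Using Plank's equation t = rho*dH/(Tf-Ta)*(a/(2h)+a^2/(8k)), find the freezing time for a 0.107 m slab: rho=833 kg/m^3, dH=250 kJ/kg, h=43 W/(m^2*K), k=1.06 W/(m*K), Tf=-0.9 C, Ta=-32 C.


dT = -0.9 - (-32) = 31.1 K
term1 = a/(2h) = 0.107/(2*43) = 0.001244186047
term2 = a^2/(8k) = 0.107^2/(8*1.06) = 0.001350117925
t = rho*dH*1000/dT * (term1 + term2)
t = 833*250*1000/31.1 * (0.001244186047 + 0.001350117925)
t = 17372 s

17372


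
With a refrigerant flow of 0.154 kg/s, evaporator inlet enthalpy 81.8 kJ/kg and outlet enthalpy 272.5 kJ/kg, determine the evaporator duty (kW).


dh = 272.5 - 81.8 = 190.7 kJ/kg
Q_evap = m_dot * dh = 0.154 * 190.7
Q_evap = 29.37 kW

29.37


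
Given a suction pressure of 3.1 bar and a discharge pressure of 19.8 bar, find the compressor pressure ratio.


PR = P_high / P_low
PR = 19.8 / 3.1
PR = 6.387

6.387


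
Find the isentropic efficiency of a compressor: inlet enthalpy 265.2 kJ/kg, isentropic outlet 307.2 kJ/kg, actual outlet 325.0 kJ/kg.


dh_ideal = 307.2 - 265.2 = 42.0 kJ/kg
dh_actual = 325.0 - 265.2 = 59.8 kJ/kg
eta_s = dh_ideal / dh_actual = 42.0 / 59.8
eta_s = 0.7023

0.7023


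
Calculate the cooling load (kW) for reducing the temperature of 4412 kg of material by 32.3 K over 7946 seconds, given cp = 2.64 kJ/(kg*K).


Q = m * cp * dT / t
Q = 4412 * 2.64 * 32.3 / 7946
Q = 47.347 kW

47.347


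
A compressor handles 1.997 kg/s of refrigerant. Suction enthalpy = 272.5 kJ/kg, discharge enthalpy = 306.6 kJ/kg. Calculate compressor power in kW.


dh = 306.6 - 272.5 = 34.1 kJ/kg
W = m_dot * dh = 1.997 * 34.1 = 68.1 kW

68.1


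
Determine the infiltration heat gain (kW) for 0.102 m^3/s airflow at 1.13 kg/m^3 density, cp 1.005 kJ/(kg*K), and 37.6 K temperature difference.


Q = V_dot * rho * cp * dT
Q = 0.102 * 1.13 * 1.005 * 37.6
Q = 4.355 kW

4.355


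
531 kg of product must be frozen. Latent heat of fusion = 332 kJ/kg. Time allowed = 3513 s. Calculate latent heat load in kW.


Q_lat = m * h_fg / t
Q_lat = 531 * 332 / 3513
Q_lat = 50.18 kW

50.18


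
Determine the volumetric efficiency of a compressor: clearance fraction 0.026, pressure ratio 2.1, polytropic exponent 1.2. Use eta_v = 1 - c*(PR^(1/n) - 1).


PR^(1/n) = 2.1^(1/1.2) = 1.85573551
eta_v = 1 - 0.026 * (1.85573551 - 1)
eta_v = 0.9778

0.9778


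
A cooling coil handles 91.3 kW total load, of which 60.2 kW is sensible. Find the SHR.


SHR = Q_sensible / Q_total
SHR = 60.2 / 91.3
SHR = 0.659

0.659


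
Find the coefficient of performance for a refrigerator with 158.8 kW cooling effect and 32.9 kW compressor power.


COP = Q_evap / W
COP = 158.8 / 32.9
COP = 4.827

4.827


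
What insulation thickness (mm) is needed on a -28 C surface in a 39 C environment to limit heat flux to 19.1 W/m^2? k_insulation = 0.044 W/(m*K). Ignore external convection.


dT = 39 - (-28) = 67 K
thickness = k * dT / q_max * 1000
thickness = 0.044 * 67 / 19.1 * 1000
thickness = 154.3 mm

154.3


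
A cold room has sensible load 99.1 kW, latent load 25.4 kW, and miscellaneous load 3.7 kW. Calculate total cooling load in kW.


Q_total = Q_s + Q_l + Q_misc
Q_total = 99.1 + 25.4 + 3.7
Q_total = 128.2 kW

128.2


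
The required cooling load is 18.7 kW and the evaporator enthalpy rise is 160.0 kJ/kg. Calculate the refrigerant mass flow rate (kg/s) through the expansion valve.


m_dot = Q / dh
m_dot = 18.7 / 160.0
m_dot = 0.1169 kg/s

0.1169


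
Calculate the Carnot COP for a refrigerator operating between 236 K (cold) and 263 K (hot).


dT = 263 - 236 = 27 K
COP_carnot = T_cold / dT = 236 / 27
COP_carnot = 8.741

8.741


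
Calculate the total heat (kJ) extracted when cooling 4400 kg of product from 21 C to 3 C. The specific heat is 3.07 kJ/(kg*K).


dT = 21 - (3) = 18 K
Q = m * cp * dT = 4400 * 3.07 * 18
Q = 243144 kJ

243144


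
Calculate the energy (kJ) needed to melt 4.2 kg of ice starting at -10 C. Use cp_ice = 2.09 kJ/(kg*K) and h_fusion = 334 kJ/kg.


Sensible heat = cp * dT = 2.09 * 10 = 20.9 kJ/kg
Total per kg = 20.9 + 334 = 354.9 kJ/kg
Q = m * total = 4.2 * 354.9
Q = 1490.6 kJ

1490.6


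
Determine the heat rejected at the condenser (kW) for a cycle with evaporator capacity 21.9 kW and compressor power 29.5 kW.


Q_cond = Q_evap + W
Q_cond = 21.9 + 29.5
Q_cond = 51.4 kW

51.4


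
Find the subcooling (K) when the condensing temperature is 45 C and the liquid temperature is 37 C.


Subcooling = T_cond - T_liquid
Subcooling = 45 - 37
Subcooling = 8 K

8


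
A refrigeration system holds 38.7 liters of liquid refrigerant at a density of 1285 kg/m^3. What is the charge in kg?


Charge = V * rho / 1000
Charge = 38.7 * 1285 / 1000
Charge = 49.73 kg

49.73


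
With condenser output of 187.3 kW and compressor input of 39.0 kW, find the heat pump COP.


COP_hp = Q_cond / W
COP_hp = 187.3 / 39.0
COP_hp = 4.803

4.803


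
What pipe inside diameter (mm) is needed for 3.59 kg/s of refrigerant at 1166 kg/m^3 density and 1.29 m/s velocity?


A = m_dot / (rho * v) = 3.59 / (1166 * 1.29) = 0.002386745915 m^2
d = sqrt(4*A/pi) * 1000
d = 55.1 mm

55.1


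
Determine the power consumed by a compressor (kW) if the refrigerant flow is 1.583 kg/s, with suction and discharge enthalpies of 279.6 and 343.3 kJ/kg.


dh = 343.3 - 279.6 = 63.7 kJ/kg
W = m_dot * dh = 1.583 * 63.7 = 100.84 kW

100.84


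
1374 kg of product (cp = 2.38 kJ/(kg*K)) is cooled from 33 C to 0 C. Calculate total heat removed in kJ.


dT = 33 - (0) = 33 K
Q = m * cp * dT = 1374 * 2.38 * 33
Q = 107914 kJ

107914


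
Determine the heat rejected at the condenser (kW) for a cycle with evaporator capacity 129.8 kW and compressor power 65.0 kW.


Q_cond = Q_evap + W
Q_cond = 129.8 + 65.0
Q_cond = 194.8 kW

194.8


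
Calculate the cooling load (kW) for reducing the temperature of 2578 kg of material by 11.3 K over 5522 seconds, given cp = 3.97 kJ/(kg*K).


Q = m * cp * dT / t
Q = 2578 * 3.97 * 11.3 / 5522
Q = 20.944 kW

20.944


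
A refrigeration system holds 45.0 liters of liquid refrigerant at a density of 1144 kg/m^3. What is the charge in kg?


Charge = V * rho / 1000
Charge = 45.0 * 1144 / 1000
Charge = 51.48 kg

51.48


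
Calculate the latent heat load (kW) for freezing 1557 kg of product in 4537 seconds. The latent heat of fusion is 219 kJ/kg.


Q_lat = m * h_fg / t
Q_lat = 1557 * 219 / 4537
Q_lat = 75.16 kW

75.16


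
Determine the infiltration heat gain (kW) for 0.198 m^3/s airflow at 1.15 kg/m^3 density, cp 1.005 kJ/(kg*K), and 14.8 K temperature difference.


Q = V_dot * rho * cp * dT
Q = 0.198 * 1.15 * 1.005 * 14.8
Q = 3.387 kW

3.387


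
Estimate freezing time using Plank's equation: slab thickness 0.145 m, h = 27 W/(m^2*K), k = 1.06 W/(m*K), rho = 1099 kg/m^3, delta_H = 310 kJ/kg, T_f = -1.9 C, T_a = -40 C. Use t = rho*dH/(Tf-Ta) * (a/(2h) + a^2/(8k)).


dT = -1.9 - (-40) = 38.1 K
term1 = a/(2h) = 0.145/(2*27) = 0.002685185185
term2 = a^2/(8k) = 0.145^2/(8*1.06) = 0.002479363208
t = rho*dH*1000/dT * (term1 + term2)
t = 1099*310*1000/38.1 * (0.002685185185 + 0.002479363208)
t = 46181 s

46181


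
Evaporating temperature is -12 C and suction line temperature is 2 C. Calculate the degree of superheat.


Superheat = T_suction - T_evap
Superheat = 2 - (-12)
Superheat = 14 K

14


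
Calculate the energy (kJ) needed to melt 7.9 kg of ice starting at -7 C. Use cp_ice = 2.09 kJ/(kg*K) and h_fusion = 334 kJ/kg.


Sensible heat = cp * dT = 2.09 * 7 = 14.63 kJ/kg
Total per kg = 14.63 + 334 = 348.63 kJ/kg
Q = m * total = 7.9 * 348.63
Q = 2754.2 kJ

2754.2


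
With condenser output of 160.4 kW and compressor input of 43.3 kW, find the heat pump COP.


COP_hp = Q_cond / W
COP_hp = 160.4 / 43.3
COP_hp = 3.704

3.704


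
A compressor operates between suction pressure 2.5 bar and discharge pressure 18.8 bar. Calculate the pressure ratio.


PR = P_high / P_low
PR = 18.8 / 2.5
PR = 7.52

7.52


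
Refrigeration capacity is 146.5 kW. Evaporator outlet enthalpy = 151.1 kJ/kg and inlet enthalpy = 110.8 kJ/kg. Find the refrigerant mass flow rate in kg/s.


dh = 151.1 - 110.8 = 40.3 kJ/kg
m_dot = Q / dh = 146.5 / 40.3 = 3.6352 kg/s

3.6352


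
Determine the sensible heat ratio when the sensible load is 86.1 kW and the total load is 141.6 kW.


SHR = Q_sensible / Q_total
SHR = 86.1 / 141.6
SHR = 0.608

0.608


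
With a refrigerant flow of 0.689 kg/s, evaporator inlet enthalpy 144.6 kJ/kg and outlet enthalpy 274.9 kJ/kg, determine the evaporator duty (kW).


dh = 274.9 - 144.6 = 130.3 kJ/kg
Q_evap = m_dot * dh = 0.689 * 130.3
Q_evap = 89.78 kW

89.78


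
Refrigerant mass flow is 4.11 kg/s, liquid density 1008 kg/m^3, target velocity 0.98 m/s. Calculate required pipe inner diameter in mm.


A = m_dot / (rho * v) = 4.11 / (1008 * 0.98) = 0.004160592809 m^2
d = sqrt(4*A/pi) * 1000
d = 72.8 mm

72.8


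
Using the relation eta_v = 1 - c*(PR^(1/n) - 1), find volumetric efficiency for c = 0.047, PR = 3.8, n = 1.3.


PR^(1/n) = 3.8^(1/1.3) = 2.79246271
eta_v = 1 - 0.047 * (2.79246271 - 1)
eta_v = 0.9158

0.9158
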